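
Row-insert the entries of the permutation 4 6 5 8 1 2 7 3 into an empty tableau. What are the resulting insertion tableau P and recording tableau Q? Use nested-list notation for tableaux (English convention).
P = [[1, 2, 3], [4, 5, 7], [6, 8]], Q = [[1, 2, 4], [3, 6, 7], [5, 8]]

Insert each entry of the permutation into P by Schensted row insertion, recording in Q the position of each new cell.

Insert 4: appended to row 1. P = [[4]].
Insert 6: appended to row 1. P = [[4, 6]].
Insert 5: 5 bumps 6 from row 1; 6 starts row 2. P = [[4, 5], [6]].
Insert 8: appended to row 1. P = [[4, 5, 8], [6]].
Insert 1: 1 bumps 4 from row 1; 4 bumps 6 from row 2; 6 starts row 3. P = [[1, 5, 8], [4], [6]].
Insert 2: 2 bumps 5 from row 1; 5 appends to row 2. P = [[1, 2, 8], [4, 5], [6]].
Insert 7: 7 bumps 8 from row 1; 8 appends to row 2. P = [[1, 2, 7], [4, 5, 8], [6]].
Insert 3: 3 bumps 7 from row 1; 7 bumps 8 from row 2; 8 appends to row 3. P = [[1, 2, 3], [4, 5, 7], [6, 8]].

So P = [[1, 2, 3], [4, 5, 7], [6, 8]], Q = [[1, 2, 4], [3, 6, 7], [5, 8]].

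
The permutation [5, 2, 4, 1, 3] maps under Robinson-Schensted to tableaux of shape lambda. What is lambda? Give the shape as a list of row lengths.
RSK row insertion gives P = [[1, 3], [2, 4], [5]], which has shape [2, 2, 1].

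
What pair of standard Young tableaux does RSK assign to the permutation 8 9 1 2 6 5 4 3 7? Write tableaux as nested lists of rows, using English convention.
P = [[1, 2, 3, 7], [4, 9], [5], [6], [8]], Q = [[1, 2, 5, 9], [3, 4], [6], [7], [8]]

Insert each entry of the permutation into P by Schensted row insertion, recording in Q the position of each new cell.

Insert 8: appended to row 1. P = [[8]].
Insert 9: appended to row 1. P = [[8, 9]].
Insert 1: 1 bumps 8 from row 1; 8 starts row 2. P = [[1, 9], [8]].
Insert 2: 2 bumps 9 from row 1; 9 appends to row 2. P = [[1, 2], [8, 9]].
Insert 6: appended to row 1. P = [[1, 2, 6], [8, 9]].
Insert 5: 5 bumps 6 from row 1; 6 bumps 8 from row 2; 8 starts row 3. P = [[1, 2, 5], [6, 9], [8]].
Insert 4: 4 bumps 5 from row 1; 5 bumps 6 from row 2; 6 bumps 8 from row 3; 8 starts row 4. P = [[1, 2, 4], [5, 9], [6], [8]].
Insert 3: 3 bumps 4 from row 1; 4 bumps 5 from row 2; 5 bumps 6 from row 3; 6 bumps 8 from row 4; 8 starts row 5. P = [[1, 2, 3], [4, 9], [5], [6], [8]].
Insert 7: appended to row 1. P = [[1, 2, 3, 7], [4, 9], [5], [6], [8]].

So P = [[1, 2, 3, 7], [4, 9], [5], [6], [8]], Q = [[1, 2, 5, 9], [3, 4], [6], [7], [8]].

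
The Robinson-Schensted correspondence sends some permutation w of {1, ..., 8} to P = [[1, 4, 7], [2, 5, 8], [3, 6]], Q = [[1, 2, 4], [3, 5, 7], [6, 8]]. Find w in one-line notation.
Reverse the RSK construction: for i from n down to 1, find the cell of Q containing i, remove the entry at that cell from P, and reverse-bump it up through P; the value ejected from row 1 is w(i).

Step i=8: Q has 8 at row 3, column 2; remove 6 from row 3 of P and reverse-bump: 6 enters row 2 and ejects 5; 5 enters row 1 and ejects 4. So w(8) = 4. P is now [[1, 5, 7], [2, 6, 8], [3]].
Step i=7: Q has 7 at row 2, column 3; remove 8 from row 2 of P and reverse-bump: 8 enters row 1 and ejects 7. So w(7) = 7. P is now [[1, 5, 8], [2, 6], [3]].
Step i=6: Q has 6 at row 3, column 1; remove 3 from row 3 of P and reverse-bump: 3 enters row 2 and ejects 2; 2 enters row 1 and ejects 1. So w(6) = 1. P is now [[2, 5, 8], [3, 6]].
Step i=5: Q has 5 at row 2, column 2; remove 6 from row 2 of P and reverse-bump: 6 enters row 1 and ejects 5. So w(5) = 5. P is now [[2, 6, 8], [3]].
Step i=4: Q has 4 at row 1, column 3; remove that cell from P, ejecting 8. So w(4) = 8. P is now [[2, 6], [3]].
Step i=3: Q has 3 at row 2, column 1; remove 3 from row 2 of P and reverse-bump: 3 enters row 1 and ejects 2. So w(3) = 2. P is now [[3, 6]].
Step i=2: Q has 2 at row 1, column 2; remove that cell from P, ejecting 6. So w(2) = 6. P is now [[3]].
Step i=1: Q has 1 at row 1, column 1; remove that cell from P, ejecting 3. So w(1) = 3. P is now [].

So w = 3 6 2 8 5 1 7 4.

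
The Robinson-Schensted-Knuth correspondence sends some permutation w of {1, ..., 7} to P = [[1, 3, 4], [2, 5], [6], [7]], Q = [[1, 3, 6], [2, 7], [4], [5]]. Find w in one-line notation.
7 2 6 3 1 5 4

Reverse the RSK construction: for i from n down to 1, find the cell of Q containing i, remove the entry at that cell from P, and reverse-bump it up through P; the value ejected from row 1 is w(i).

Step i=7: Q has 7 at row 2, column 2; remove 5 from row 2 of P and reverse-bump: 5 enters row 1 and ejects 4. So w(7) = 4. P is now [[1, 3, 5], [2], [6], [7]].
Step i=6: Q has 6 at row 1, column 3; remove that cell from P, ejecting 5. So w(6) = 5. P is now [[1, 3], [2], [6], [7]].
Step i=5: Q has 5 at row 4, column 1; remove 7 from row 4 of P and reverse-bump: 7 enters row 3 and ejects 6; 6 enters row 2 and ejects 2; 2 enters row 1 and ejects 1. So w(5) = 1. P is now [[2, 3], [6], [7]].
Step i=4: Q has 4 at row 3, column 1; remove 7 from row 3 of P and reverse-bump: 7 enters row 2 and ejects 6; 6 enters row 1 and ejects 3. So w(4) = 3. P is now [[2, 6], [7]].
Step i=3: Q has 3 at row 1, column 2; remove that cell from P, ejecting 6. So w(3) = 6. P is now [[2], [7]].
Step i=2: Q has 2 at row 2, column 1; remove 7 from row 2 of P and reverse-bump: 7 enters row 1 and ejects 2. So w(2) = 2. P is now [[7]].
Step i=1: Q has 1 at row 1, column 1; remove that cell from P, ejecting 7. So w(1) = 7. P is now [].

So w = 7 2 6 3 1 5 4.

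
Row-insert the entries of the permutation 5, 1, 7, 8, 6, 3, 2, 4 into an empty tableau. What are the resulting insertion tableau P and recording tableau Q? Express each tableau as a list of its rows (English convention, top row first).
Insert each entry of the permutation into P by Schensted row insertion, recording in Q the position of each new cell.

Insert 5: appended to row 1. P = [[5]].
Insert 1: 1 bumps 5 from row 1; 5 starts row 2. P = [[1], [5]].
Insert 7: appended to row 1. P = [[1, 7], [5]].
Insert 8: appended to row 1. P = [[1, 7, 8], [5]].
Insert 6: 6 bumps 7 from row 1; 7 appends to row 2. P = [[1, 6, 8], [5, 7]].
Insert 3: 3 bumps 6 from row 1; 6 bumps 7 from row 2; 7 starts row 3. P = [[1, 3, 8], [5, 6], [7]].
Insert 2: 2 bumps 3 from row 1; 3 bumps 5 from row 2; 5 bumps 7 from row 3; 7 starts row 4. P = [[1, 2, 8], [3, 6], [5], [7]].
Insert 4: 4 bumps 8 from row 1; 8 appends to row 2. P = [[1, 2, 4], [3, 6, 8], [5], [7]].

So P = [[1, 2, 4], [3, 6, 8], [5], [7]], Q = [[1, 3, 4], [2, 5, 8], [6], [7]].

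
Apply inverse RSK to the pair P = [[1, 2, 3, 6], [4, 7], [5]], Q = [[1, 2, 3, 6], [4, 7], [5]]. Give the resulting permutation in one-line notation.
1 2 5 4 3 7 6

Reverse RSK: for i = n, n-1, ..., 1, locate i in Q, remove the corresponding corner cell from P, and reverse-bump its entry up through P; the value ejected from row 1 is w(i).

So w = 1 2 5 4 3 7 6.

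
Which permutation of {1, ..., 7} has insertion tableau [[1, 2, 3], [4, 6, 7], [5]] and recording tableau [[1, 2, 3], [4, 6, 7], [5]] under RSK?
5 6 7 4 1 2 3

Reverse the RSK construction: for i from n down to 1, find the cell of Q containing i, remove the entry at that cell from P, and reverse-bump it up through P; the value ejected from row 1 is w(i).

Step i=7: Q has 7 at row 2, column 3; remove 7 from row 2 of P and reverse-bump: 7 enters row 1 and ejects 3. So w(7) = 3. P is now [[1, 2, 7], [4, 6], [5]].
Step i=6: Q has 6 at row 2, column 2; remove 6 from row 2 of P and reverse-bump: 6 enters row 1 and ejects 2. So w(6) = 2. P is now [[1, 6, 7], [4], [5]].
Step i=5: Q has 5 at row 3, column 1; remove 5 from row 3 of P and reverse-bump: 5 enters row 2 and ejects 4; 4 enters row 1 and ejects 1. So w(5) = 1. P is now [[4, 6, 7], [5]].
Step i=4: Q has 4 at row 2, column 1; remove 5 from row 2 of P and reverse-bump: 5 enters row 1 and ejects 4. So w(4) = 4. P is now [[5, 6, 7]].
Step i=3: Q has 3 at row 1, column 3; remove that cell from P, ejecting 7. So w(3) = 7. P is now [[5, 6]].
Step i=2: Q has 2 at row 1, column 2; remove that cell from P, ejecting 6. So w(2) = 6. P is now [[5]].
Step i=1: Q has 1 at row 1, column 1; remove that cell from P, ejecting 5. So w(1) = 5. P is now [].

So w = 5 6 7 4 1 2 3.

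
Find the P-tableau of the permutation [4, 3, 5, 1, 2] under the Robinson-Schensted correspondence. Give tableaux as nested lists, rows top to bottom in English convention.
P = [[1, 2], [3, 5], [4]]

Insert 4: appended to row 1. P = [[4]].
Insert 3: 3 bumps 4 from row 1; 4 starts row 2. P = [[3], [4]].
Insert 5: appended to row 1. P = [[3, 5], [4]].
Insert 1: 1 bumps 3 from row 1; 3 bumps 4 from row 2; 4 starts row 3. P = [[1, 5], [3], [4]].
Insert 2: 2 bumps 5 from row 1; 5 appends to row 2. P = [[1, 2], [3, 5], [4]].

So P = [[1, 2], [3, 5], [4]].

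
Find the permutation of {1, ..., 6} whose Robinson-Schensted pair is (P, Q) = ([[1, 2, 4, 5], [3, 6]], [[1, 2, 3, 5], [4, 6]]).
Reverse RSK: for i = n, n-1, ..., 1, locate i in Q, remove the corresponding corner cell from P, and reverse-bump its entry up through P; the value ejected from row 1 is w(i).

So w = 1 3 4 2 6 5.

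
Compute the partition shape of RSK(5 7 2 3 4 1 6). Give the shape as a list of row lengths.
RSK row insertion gives P = [[1, 3, 4, 6], [2, 7], [5]], which has shape [4, 2, 1].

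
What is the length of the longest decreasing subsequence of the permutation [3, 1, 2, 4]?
2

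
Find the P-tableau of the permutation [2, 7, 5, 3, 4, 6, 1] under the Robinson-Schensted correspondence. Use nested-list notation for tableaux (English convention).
P = [[1, 3, 4, 6], [2], [5], [7]]

Insert 2: appended to row 1. P = [[2]].
Insert 7: appended to row 1. P = [[2, 7]].
Insert 5: 5 bumps 7 from row 1; 7 starts row 2. P = [[2, 5], [7]].
Insert 3: 3 bumps 5 from row 1; 5 bumps 7 from row 2; 7 starts row 3. P = [[2, 3], [5], [7]].
Insert 4: appended to row 1. P = [[2, 3, 4], [5], [7]].
Insert 6: appended to row 1. P = [[2, 3, 4, 6], [5], [7]].
Insert 1: 1 bumps 2 from row 1; 2 bumps 5 from row 2; 5 bumps 7 from row 3; 7 starts row 4. P = [[1, 3, 4, 6], [2], [5], [7]].

So P = [[1, 3, 4, 6], [2], [5], [7]].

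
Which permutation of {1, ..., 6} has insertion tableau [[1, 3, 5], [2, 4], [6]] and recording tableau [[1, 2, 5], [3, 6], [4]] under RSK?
2 6 4 1 5 3

Reverse the RSK construction: for i from n down to 1, find the cell of Q containing i, remove the entry at that cell from P, and reverse-bump it up through P; the value ejected from row 1 is w(i).

Step i=6: Q has 6 at row 2, column 2; remove 4 from row 2 of P and reverse-bump: 4 enters row 1 and ejects 3. So w(6) = 3. P is now [[1, 4, 5], [2], [6]].
Step i=5: Q has 5 at row 1, column 3; remove that cell from P, ejecting 5. So w(5) = 5. P is now [[1, 4], [2], [6]].
Step i=4: Q has 4 at row 3, column 1; remove 6 from row 3 of P and reverse-bump: 6 enters row 2 and ejects 2; 2 enters row 1 and ejects 1. So w(4) = 1. P is now [[2, 4], [6]].
Step i=3: Q has 3 at row 2, column 1; remove 6 from row 2 of P and reverse-bump: 6 enters row 1 and ejects 4. So w(3) = 4. P is now [[2, 6]].
Step i=2: Q has 2 at row 1, column 2; remove that cell from P, ejecting 6. So w(2) = 6. P is now [[2]].
Step i=1: Q has 1 at row 1, column 1; remove that cell from P, ejecting 2. So w(1) = 2. P is now [].

So w = 2 6 4 1 5 3.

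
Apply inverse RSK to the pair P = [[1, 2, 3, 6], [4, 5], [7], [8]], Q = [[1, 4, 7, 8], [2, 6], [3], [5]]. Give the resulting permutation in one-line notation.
Reverse the RSK construction: for i from n down to 1, find the cell of Q containing i, remove the entry at that cell from P, and reverse-bump it up through P; the value ejected from row 1 is w(i).

Step i=8: Q has 8 at row 1, column 4; remove that cell from P, ejecting 6. So w(8) = 6. P is now [[1, 2, 3], [4, 5], [7], [8]].
Step i=7: Q has 7 at row 1, column 3; remove that cell from P, ejecting 3. So w(7) = 3. P is now [[1, 2], [4, 5], [7], [8]].
Step i=6: Q has 6 at row 2, column 2; remove 5 from row 2 of P and reverse-bump: 5 enters row 1 and ejects 2. So w(6) = 2. P is now [[1, 5], [4], [7], [8]].
Step i=5: Q has 5 at row 4, column 1; remove 8 from row 4 of P and reverse-bump: 8 enters row 3 and ejects 7; 7 enters row 2 and ejects 4; 4 enters row 1 and ejects 1. So w(5) = 1. P is now [[4, 5], [7], [8]].
Step i=4: Q has 4 at row 1, column 2; remove that cell from P, ejecting 5. So w(4) = 5. P is now [[4], [7], [8]].
Step i=3: Q has 3 at row 3, column 1; remove 8 from row 3 of P and reverse-bump: 8 enters row 2 and ejects 7; 7 enters row 1 and ejects 4. So w(3) = 4. P is now [[7], [8]].
Step i=2: Q has 2 at row 2, column 1; remove 8 from row 2 of P and reverse-bump: 8 enters row 1 and ejects 7. So w(2) = 7. P is now [[8]].
Step i=1: Q has 1 at row 1, column 1; remove that cell from P, ejecting 8. So w(1) = 8. P is now [].

So w = 8 7 4 5 1 2 3 6.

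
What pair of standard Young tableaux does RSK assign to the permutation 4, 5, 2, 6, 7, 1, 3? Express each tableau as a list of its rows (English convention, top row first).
Insert each entry of the permutation into P by Schensted row insertion, recording in Q the position of each new cell.

After inserting 4: P = [[4]].
After inserting 5: P = [[4, 5]].
After inserting 2: P = [[2, 5], [4]].
After inserting 6: P = [[2, 5, 6], [4]].
After inserting 7: P = [[2, 5, 6, 7], [4]].
After inserting 1: P = [[1, 5, 6, 7], [2], [4]].
After inserting 3: P = [[1, 3, 6, 7], [2, 5], [4]].

So P = [[1, 3, 6, 7], [2, 5], [4]], Q = [[1, 2, 4, 5], [3, 7], [6]].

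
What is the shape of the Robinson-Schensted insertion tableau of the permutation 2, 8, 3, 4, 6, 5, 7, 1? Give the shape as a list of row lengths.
Row-insert each entry into an empty tableau.

After inserting 2: P = [[2]].
After inserting 8: P = [[2, 8]].
After inserting 3: P = [[2, 3], [8]].
After inserting 4: P = [[2, 3, 4], [8]].
After inserting 6: P = [[2, 3, 4, 6], [8]].
After inserting 5: P = [[2, 3, 4, 5], [6], [8]].
After inserting 7: P = [[2, 3, 4, 5, 7], [6], [8]].
After inserting 1: P = [[1, 3, 4, 5, 7], [2], [6], [8]].

The final insertion tableau P = [[1, 3, 4, 5, 7], [2], [6], [8]] has shape [5, 1, 1, 1].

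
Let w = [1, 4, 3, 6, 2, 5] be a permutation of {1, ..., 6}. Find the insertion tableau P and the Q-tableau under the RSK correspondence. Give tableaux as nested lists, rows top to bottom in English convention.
Insert each entry of the permutation into P by Schensted row insertion, recording in Q the position of each new cell.

Insert 1: appended to row 1. P = [[1]], Q = [[1]].
Insert 4: appended to row 1. P = [[1, 4]], Q = [[1, 2]].
Insert 3: 3 bumps 4 from row 1; 4 starts row 2. P = [[1, 3], [4]], Q = [[1, 2], [3]].
Insert 6: appended to row 1. P = [[1, 3, 6], [4]], Q = [[1, 2, 4], [3]].
Insert 2: 2 bumps 3 from row 1; 3 bumps 4 from row 2; 4 starts row 3. P = [[1, 2, 6], [3], [4]], Q = [[1, 2, 4], [3], [5]].
Insert 5: 5 bumps 6 from row 1; 6 appends to row 2. P = [[1, 2, 5], [3, 6], [4]], Q = [[1, 2, 4], [3, 6], [5]].

So P = [[1, 2, 5], [3, 6], [4]], Q = [[1, 2, 4], [3, 6], [5]].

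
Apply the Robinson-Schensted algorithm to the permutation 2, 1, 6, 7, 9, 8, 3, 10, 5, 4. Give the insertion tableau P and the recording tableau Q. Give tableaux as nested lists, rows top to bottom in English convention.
Insert each entry of the permutation into P by Schensted row insertion, recording in Q the position of each new cell.

Insert 2: appended to row 1. P = [[2]].
Insert 1: 1 bumps 2 from row 1; 2 starts row 2. P = [[1], [2]].
Insert 6: appended to row 1. P = [[1, 6], [2]].
Insert 7: appended to row 1. P = [[1, 6, 7], [2]].
Insert 9: appended to row 1. P = [[1, 6, 7, 9], [2]].
Insert 8: 8 bumps 9 from row 1; 9 appends to row 2. P = [[1, 6, 7, 8], [2, 9]].
Insert 3: 3 bumps 6 from row 1; 6 bumps 9 from row 2; 9 starts row 3. P = [[1, 3, 7, 8], [2, 6], [9]].
Insert 10: appended to row 1. P = [[1, 3, 7, 8, 10], [2, 6], [9]].
Insert 5: 5 bumps 7 from row 1; 7 appends to row 2. P = [[1, 3, 5, 8, 10], [2, 6, 7], [9]].
Insert 4: 4 bumps 5 from row 1; 5 bumps 6 from row 2; 6 bumps 9 from row 3; 9 starts row 4. P = [[1, 3, 4, 8, 10], [2, 5, 7], [6], [9]].

So P = [[1, 3, 4, 8, 10], [2, 5, 7], [6], [9]], Q = [[1, 3, 4, 5, 8], [2, 6, 9], [7], [10]].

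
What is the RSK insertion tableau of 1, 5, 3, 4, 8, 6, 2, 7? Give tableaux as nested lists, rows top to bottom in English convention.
After inserting 1: P = [[1]].
After inserting 5: P = [[1, 5]].
After inserting 3: P = [[1, 3], [5]].
After inserting 4: P = [[1, 3, 4], [5]].
After inserting 8: P = [[1, 3, 4, 8], [5]].
After inserting 6: P = [[1, 3, 4, 6], [5, 8]].
After inserting 2: P = [[1, 2, 4, 6], [3, 8], [5]].
After inserting 7: P = [[1, 2, 4, 6, 7], [3, 8], [5]].

So P = [[1, 2, 4, 6, 7], [3, 8], [5]].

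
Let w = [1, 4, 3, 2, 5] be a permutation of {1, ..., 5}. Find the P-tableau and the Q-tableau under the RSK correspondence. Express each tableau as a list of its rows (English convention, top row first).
P = [[1, 2, 5], [3], [4]], Q = [[1, 2, 5], [3], [4]]

Insert each entry of the permutation into P by Schensted row insertion, recording in Q the position of each new cell.

Insert 1: appended to row 1. P = [[1]].
Insert 4: appended to row 1. P = [[1, 4]].
Insert 3: 3 bumps 4 from row 1; 4 starts row 2. P = [[1, 3], [4]].
Insert 2: 2 bumps 3 from row 1; 3 bumps 4 from row 2; 4 starts row 3. P = [[1, 2], [3], [4]].
Insert 5: appended to row 1. P = [[1, 2, 5], [3], [4]].

So P = [[1, 2, 5], [3], [4]], Q = [[1, 2, 5], [3], [4]].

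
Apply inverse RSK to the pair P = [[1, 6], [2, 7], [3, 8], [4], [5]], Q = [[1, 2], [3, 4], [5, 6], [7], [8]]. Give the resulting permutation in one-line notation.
Reverse the RSK construction: for i from n down to 1, find the cell of Q containing i, remove the entry at that cell from P, and reverse-bump it up through P; the value ejected from row 1 is w(i).

Step i=8: Q has 8 at row 5, column 1; remove 5 from row 5 of P and reverse-bump: 5 enters row 4 and ejects 4; 4 enters row 3 and ejects 3; 3 enters row 2 and ejects 2; 2 enters row 1 and ejects 1. So w(8) = 1. P is now [[2, 6], [3, 7], [4, 8], [5]].
Step i=7: Q has 7 at row 4, column 1; remove 5 from row 4 of P and reverse-bump: 5 enters row 3 and ejects 4; 4 enters row 2 and ejects 3; 3 enters row 1 and ejects 2. So w(7) = 2. P is now [[3, 6], [4, 7], [5, 8]].
Step i=6: Q has 6 at row 3, column 2; remove 8 from row 3 of P and reverse-bump: 8 enters row 2 and ejects 7; 7 enters row 1 and ejects 6. So w(6) = 6. P is now [[3, 7], [4, 8], [5]].
Step i=5: Q has 5 at row 3, column 1; remove 5 from row 3 of P and reverse-bump: 5 enters row 2 and ejects 4; 4 enters row 1 and ejects 3. So w(5) = 3. P is now [[4, 7], [5, 8]].
Step i=4: Q has 4 at row 2, column 2; remove 8 from row 2 of P and reverse-bump: 8 enters row 1 and ejects 7. So w(4) = 7. P is now [[4, 8], [5]].
Step i=3: Q has 3 at row 2, column 1; remove 5 from row 2 of P and reverse-bump: 5 enters row 1 and ejects 4. So w(3) = 4. P is now [[5, 8]].
Step i=2: Q has 2 at row 1, column 2; remove that cell from P, ejecting 8. So w(2) = 8. P is now [[5]].
Step i=1: Q has 1 at row 1, column 1; remove that cell from P, ejecting 5. So w(1) = 5. P is now [].

So w = 5 8 4 7 3 6 2 1.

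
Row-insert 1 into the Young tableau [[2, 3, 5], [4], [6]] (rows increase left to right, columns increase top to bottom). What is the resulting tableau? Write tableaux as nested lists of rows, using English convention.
[[1, 3, 5], [2], [4], [6]]

In row 1, 1 replaces 2 (the leftmost entry greater than 1); 2 is bumped to row 2. In row 2, 2 replaces 4 (the leftmost entry greater than 2); 4 is bumped to row 3. In row 3, 4 replaces 6 (the leftmost entry greater than 4); 6 is bumped to row 4. 6 starts a new row 4. The new tableau is [[1, 3, 5], [2], [4], [6]].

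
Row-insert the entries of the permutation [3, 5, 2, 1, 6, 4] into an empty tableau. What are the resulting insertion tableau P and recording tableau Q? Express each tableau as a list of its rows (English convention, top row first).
Insert each entry of the permutation into P by Schensted row insertion, recording in Q the position of each new cell.

Insert 3: appended to row 1. P = [[3]], Q = [[1]].
Insert 5: appended to row 1. P = [[3, 5]], Q = [[1, 2]].
Insert 2: 2 bumps 3 from row 1; 3 starts row 2. P = [[2, 5], [3]], Q = [[1, 2], [3]].
Insert 1: 1 bumps 2 from row 1; 2 bumps 3 from row 2; 3 starts row 3. P = [[1, 5], [2], [3]], Q = [[1, 2], [3], [4]].
Insert 6: appended to row 1. P = [[1, 5, 6], [2], [3]], Q = [[1, 2, 5], [3], [4]].
Insert 4: 4 bumps 5 from row 1; 5 appends to row 2. P = [[1, 4, 6], [2, 5], [3]], Q = [[1, 2, 5], [3, 6], [4]].

So P = [[1, 4, 6], [2, 5], [3]], Q = [[1, 2, 5], [3, 6], [4]].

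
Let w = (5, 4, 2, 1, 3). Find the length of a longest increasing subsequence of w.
2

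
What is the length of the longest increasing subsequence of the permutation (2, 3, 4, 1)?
3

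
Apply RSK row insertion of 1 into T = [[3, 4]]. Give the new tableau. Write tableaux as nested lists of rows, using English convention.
In row 1, 1 replaces 3 (the leftmost entry greater than 1); 3 is bumped to row 2. 3 starts a new row 2. The new tableau is [[1, 4], [3]].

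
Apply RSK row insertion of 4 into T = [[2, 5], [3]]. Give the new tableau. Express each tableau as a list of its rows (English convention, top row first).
[[2, 4], [3, 5]]

In row 1, 4 replaces 5 (the leftmost entry greater than 4); 5 is bumped to row 2. 5 is appended to row 2. The new tableau is [[2, 4], [3, 5]].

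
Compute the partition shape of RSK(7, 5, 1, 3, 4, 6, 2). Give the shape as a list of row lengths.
[4, 1, 1, 1]

Row-insert each entry into an empty tableau.

After inserting 7: P = [[7]].
After inserting 5: P = [[5], [7]].
After inserting 1: P = [[1], [5], [7]].
After inserting 3: P = [[1, 3], [5], [7]].
After inserting 4: P = [[1, 3, 4], [5], [7]].
After inserting 6: P = [[1, 3, 4, 6], [5], [7]].
After inserting 2: P = [[1, 2, 4, 6], [3], [5], [7]].

The final insertion tableau P = [[1, 2, 4, 6], [3], [5], [7]] has shape [4, 1, 1, 1].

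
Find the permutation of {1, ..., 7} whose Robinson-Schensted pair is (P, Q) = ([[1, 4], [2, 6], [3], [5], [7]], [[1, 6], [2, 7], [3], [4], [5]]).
Reverse the RSK construction: for i from n down to 1, find the cell of Q containing i, remove the entry at that cell from P, and reverse-bump it up through P; the value ejected from row 1 is w(i).

Step i=7: Q has 7 at row 2, column 2; remove 6 from row 2 of P and reverse-bump: 6 enters row 1 and ejects 4. So w(7) = 4. P is now [[1, 6], [2], [3], [5], [7]].
Step i=6: Q has 6 at row 1, column 2; remove that cell from P, ejecting 6. So w(6) = 6. P is now [[1], [2], [3], [5], [7]].
Step i=5: Q has 5 at row 5, column 1; remove 7 from row 5 of P and reverse-bump: 7 enters row 4 and ejects 5; 5 enters row 3 and ejects 3; 3 enters row 2 and ejects 2; 2 enters row 1 and ejects 1. So w(5) = 1. P is now [[2], [3], [5], [7]].
Step i=4: Q has 4 at row 4, column 1; remove 7 from row 4 of P and reverse-bump: 7 enters row 3 and ejects 5; 5 enters row 2 and ejects 3; 3 enters row 1 and ejects 2. So w(4) = 2. P is now [[3], [5], [7]].
Step i=3: Q has 3 at row 3, column 1; remove 7 from row 3 of P and reverse-bump: 7 enters row 2 and ejects 5; 5 enters row 1 and ejects 3. So w(3) = 3. P is now [[5], [7]].
Step i=2: Q has 2 at row 2, column 1; remove 7 from row 2 of P and reverse-bump: 7 enters row 1 and ejects 5. So w(2) = 5. P is now [[7]].
Step i=1: Q has 1 at row 1, column 1; remove that cell from P, ejecting 7. So w(1) = 7. P is now [].

So w = 7 5 3 2 1 6 4.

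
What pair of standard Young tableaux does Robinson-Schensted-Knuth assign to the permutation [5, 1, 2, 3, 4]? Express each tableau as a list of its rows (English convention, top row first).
Insert each entry of the permutation into P by Schensted row insertion, recording in Q the position of each new cell.

After inserting 5: P = [[5]].
After inserting 1: P = [[1], [5]].
After inserting 2: P = [[1, 2], [5]].
After inserting 3: P = [[1, 2, 3], [5]].
After inserting 4: P = [[1, 2, 3, 4], [5]].

So P = [[1, 2, 3, 4], [5]], Q = [[1, 3, 4, 5], [2]].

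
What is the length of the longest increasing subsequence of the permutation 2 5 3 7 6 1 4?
3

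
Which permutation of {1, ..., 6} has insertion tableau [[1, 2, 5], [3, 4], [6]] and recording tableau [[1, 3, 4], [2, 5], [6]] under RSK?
Reverse the RSK construction: for i from n down to 1, find the cell of Q containing i, remove the entry at that cell from P, and reverse-bump it up through P; the value ejected from row 1 is w(i).

Step i=6: Q has 6 at row 3, column 1; remove 6 from row 3 of P and reverse-bump: 6 enters row 2 and ejects 4; 4 enters row 1 and ejects 2. So w(6) = 2. P is now [[1, 4, 5], [3, 6]].
Step i=5: Q has 5 at row 2, column 2; remove 6 from row 2 of P and reverse-bump: 6 enters row 1 and ejects 5. So w(5) = 5. P is now [[1, 4, 6], [3]].
Step i=4: Q has 4 at row 1, column 3; remove that cell from P, ejecting 6. So w(4) = 6. P is now [[1, 4], [3]].
Step i=3: Q has 3 at row 1, column 2; remove that cell from P, ejecting 4. So w(3) = 4. P is now [[1], [3]].
Step i=2: Q has 2 at row 2, column 1; remove 3 from row 2 of P and reverse-bump: 3 enters row 1 and ejects 1. So w(2) = 1. P is now [[3]].
Step i=1: Q has 1 at row 1, column 1; remove that cell from P, ejecting 3. So w(1) = 3. P is now [].

So w = 3 1 4 6 5 2.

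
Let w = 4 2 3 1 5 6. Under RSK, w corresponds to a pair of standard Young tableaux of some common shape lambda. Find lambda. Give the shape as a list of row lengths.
[4, 1, 1]

Row-insert each entry into an empty tableau.

After inserting 4: P = [[4]].
After inserting 2: P = [[2], [4]].
After inserting 3: P = [[2, 3], [4]].
After inserting 1: P = [[1, 3], [2], [4]].
After inserting 5: P = [[1, 3, 5], [2], [4]].
After inserting 6: P = [[1, 3, 5, 6], [2], [4]].

The final insertion tableau P = [[1, 3, 5, 6], [2], [4]] has shape [4, 1, 1].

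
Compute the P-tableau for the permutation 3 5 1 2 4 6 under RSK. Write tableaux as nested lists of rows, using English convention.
P = [[1, 2, 4, 6], [3, 5]]

Insert 3: appended to row 1. P = [[3]].
Insert 5: appended to row 1. P = [[3, 5]].
Insert 1: 1 bumps 3 from row 1; 3 starts row 2. P = [[1, 5], [3]].
Insert 2: 2 bumps 5 from row 1; 5 appends to row 2. P = [[1, 2], [3, 5]].
Insert 4: appended to row 1. P = [[1, 2, 4], [3, 5]].
Insert 6: appended to row 1. P = [[1, 2, 4, 6], [3, 5]].

So P = [[1, 2, 4, 6], [3, 5]].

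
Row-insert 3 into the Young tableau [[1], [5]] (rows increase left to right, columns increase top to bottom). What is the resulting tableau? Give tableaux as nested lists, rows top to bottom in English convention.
[[1, 3], [5]]

3 is larger than every entry of row 1, so it is appended to row 1. The new tableau is [[1, 3], [5]].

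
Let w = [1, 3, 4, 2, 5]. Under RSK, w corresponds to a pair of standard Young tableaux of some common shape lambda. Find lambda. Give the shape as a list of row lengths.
Row-insert each entry into an empty tableau.

After inserting 1: P = [[1]].
After inserting 3: P = [[1, 3]].
After inserting 4: P = [[1, 3, 4]].
After inserting 2: P = [[1, 2, 4], [3]].
After inserting 5: P = [[1, 2, 4, 5], [3]].

The final insertion tableau P = [[1, 2, 4, 5], [3]] has shape [4, 1].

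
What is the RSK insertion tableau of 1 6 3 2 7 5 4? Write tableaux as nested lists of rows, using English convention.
P = [[1, 2, 4], [3, 5], [6, 7]]

Insert 1: appended to row 1. P = [[1]].
Insert 6: appended to row 1. P = [[1, 6]].
Insert 3: 3 bumps 6 from row 1; 6 starts row 2. P = [[1, 3], [6]].
Insert 2: 2 bumps 3 from row 1; 3 bumps 6 from row 2; 6 starts row 3. P = [[1, 2], [3], [6]].
Insert 7: appended to row 1. P = [[1, 2, 7], [3], [6]].
Insert 5: 5 bumps 7 from row 1; 7 appends to row 2. P = [[1, 2, 5], [3, 7], [6]].
Insert 4: 4 bumps 5 from row 1; 5 bumps 7 from row 2; 7 appends to row 3. P = [[1, 2, 4], [3, 5], [6, 7]].

So P = [[1, 2, 4], [3, 5], [6, 7]].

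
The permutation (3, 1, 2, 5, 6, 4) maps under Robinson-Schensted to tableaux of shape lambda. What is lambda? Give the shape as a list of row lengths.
[4, 2]

Row-insert each entry into an empty tableau.

After inserting 3: P = [[3]].
After inserting 1: P = [[1], [3]].
After inserting 2: P = [[1, 2], [3]].
After inserting 5: P = [[1, 2, 5], [3]].
After inserting 6: P = [[1, 2, 5, 6], [3]].
After inserting 4: P = [[1, 2, 4, 6], [3, 5]].

The final insertion tableau P = [[1, 2, 4, 6], [3, 5]] has shape [4, 2].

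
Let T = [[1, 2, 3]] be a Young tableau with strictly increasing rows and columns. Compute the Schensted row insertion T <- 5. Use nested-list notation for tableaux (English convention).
5 is larger than every entry of row 1, so it is appended to row 1. The new tableau is [[1, 2, 3, 5]].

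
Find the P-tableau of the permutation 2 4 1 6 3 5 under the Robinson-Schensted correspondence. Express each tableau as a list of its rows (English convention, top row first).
Insert 2: appended to row 1. P = [[2]].
Insert 4: appended to row 1. P = [[2, 4]].
Insert 1: 1 bumps 2 from row 1; 2 starts row 2. P = [[1, 4], [2]].
Insert 6: appended to row 1. P = [[1, 4, 6], [2]].
Insert 3: 3 bumps 4 from row 1; 4 appends to row 2. P = [[1, 3, 6], [2, 4]].
Insert 5: 5 bumps 6 from row 1; 6 appends to row 2. P = [[1, 3, 5], [2, 4, 6]].

So P = [[1, 3, 5], [2, 4, 6]].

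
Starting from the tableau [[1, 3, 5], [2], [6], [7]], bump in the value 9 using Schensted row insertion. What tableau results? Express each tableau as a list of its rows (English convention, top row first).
9 is larger than every entry of row 1, so it is appended to row 1. The new tableau is [[1, 3, 5, 9], [2], [6], [7]].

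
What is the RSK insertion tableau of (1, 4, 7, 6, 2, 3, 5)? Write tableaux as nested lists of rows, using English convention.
Insert 1: appended to row 1. P = [[1]].
Insert 4: appended to row 1. P = [[1, 4]].
Insert 7: appended to row 1. P = [[1, 4, 7]].
Insert 6: 6 bumps 7 from row 1; 7 starts row 2. P = [[1, 4, 6], [7]].
Insert 2: 2 bumps 4 from row 1; 4 bumps 7 from row 2; 7 starts row 3. P = [[1, 2, 6], [4], [7]].
Insert 3: 3 bumps 6 from row 1; 6 appends to row 2. P = [[1, 2, 3], [4, 6], [7]].
Insert 5: appended to row 1. P = [[1, 2, 3, 5], [4, 6], [7]].

So P = [[1, 2, 3, 5], [4, 6], [7]].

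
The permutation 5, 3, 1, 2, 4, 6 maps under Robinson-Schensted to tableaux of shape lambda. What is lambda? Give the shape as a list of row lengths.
Row-insert each entry into an empty tableau.

After inserting 5: P = [[5]].
After inserting 3: P = [[3], [5]].
After inserting 1: P = [[1], [3], [5]].
After inserting 2: P = [[1, 2], [3], [5]].
After inserting 4: P = [[1, 2, 4], [3], [5]].
After inserting 6: P = [[1, 2, 4, 6], [3], [5]].

The final insertion tableau P = [[1, 2, 4, 6], [3], [5]] has shape [4, 1, 1].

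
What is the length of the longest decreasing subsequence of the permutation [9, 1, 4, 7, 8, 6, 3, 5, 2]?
5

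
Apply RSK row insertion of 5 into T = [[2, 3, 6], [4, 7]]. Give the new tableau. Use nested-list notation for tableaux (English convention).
[[2, 3, 5], [4, 6], [7]]

In row 1, 5 replaces 6 (the leftmost entry greater than 5); 6 is bumped to row 2. In row 2, 6 replaces 7 (the leftmost entry greater than 6); 7 is bumped to row 3. 7 starts a new row 3. The new tableau is [[2, 3, 5], [4, 6], [7]].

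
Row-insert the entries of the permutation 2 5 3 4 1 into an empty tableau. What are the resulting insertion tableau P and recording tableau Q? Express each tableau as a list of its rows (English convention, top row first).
Insert each entry of the permutation into P by Schensted row insertion, recording in Q the position of each new cell.

Insert 2: appended to row 1. P = [[2]].
Insert 5: appended to row 1. P = [[2, 5]].
Insert 3: 3 bumps 5 from row 1; 5 starts row 2. P = [[2, 3], [5]].
Insert 4: appended to row 1. P = [[2, 3, 4], [5]].
Insert 1: 1 bumps 2 from row 1; 2 bumps 5 from row 2; 5 starts row 3. P = [[1, 3, 4], [2], [5]].

So P = [[1, 3, 4], [2], [5]], Q = [[1, 2, 4], [3], [5]].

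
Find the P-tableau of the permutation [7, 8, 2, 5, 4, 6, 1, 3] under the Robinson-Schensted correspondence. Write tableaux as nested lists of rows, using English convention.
After inserting 7: P = [[7]].
After inserting 8: P = [[7, 8]].
After inserting 2: P = [[2, 8], [7]].
After inserting 5: P = [[2, 5], [7, 8]].
After inserting 4: P = [[2, 4], [5, 8], [7]].
After inserting 6: P = [[2, 4, 6], [5, 8], [7]].
After inserting 1: P = [[1, 4, 6], [2, 8], [5], [7]].
After inserting 3: P = [[1, 3, 6], [2, 4], [5, 8], [7]].

So P = [[1, 3, 6], [2, 4], [5, 8], [7]].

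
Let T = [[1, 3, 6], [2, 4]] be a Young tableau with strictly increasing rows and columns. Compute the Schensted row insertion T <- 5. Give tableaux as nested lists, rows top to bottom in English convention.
In row 1, 5 replaces 6 (the leftmost entry greater than 5); 6 is bumped to row 2. 6 is appended to row 2. The new tableau is [[1, 3, 5], [2, 4, 6]].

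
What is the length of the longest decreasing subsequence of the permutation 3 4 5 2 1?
3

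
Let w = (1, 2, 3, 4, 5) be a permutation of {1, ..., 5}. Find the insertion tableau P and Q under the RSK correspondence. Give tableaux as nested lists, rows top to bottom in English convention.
Insert each entry of the permutation into P by Schensted row insertion, recording in Q the position of each new cell.

Insert 1: appended to row 1. P = [[1]], Q = [[1]].
Insert 2: appended to row 1. P = [[1, 2]], Q = [[1, 2]].
Insert 3: appended to row 1. P = [[1, 2, 3]], Q = [[1, 2, 3]].
Insert 4: appended to row 1. P = [[1, 2, 3, 4]], Q = [[1, 2, 3, 4]].
Insert 5: appended to row 1. P = [[1, 2, 3, 4, 5]], Q = [[1, 2, 3, 4, 5]].

So P = [[1, 2, 3, 4, 5]], Q = [[1, 2, 3, 4, 5]].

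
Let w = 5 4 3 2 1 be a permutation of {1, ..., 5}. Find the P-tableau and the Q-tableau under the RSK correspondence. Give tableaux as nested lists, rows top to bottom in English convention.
Insert each entry of the permutation into P by Schensted row insertion, recording in Q the position of each new cell.

Insert 5: appended to row 1. P = [[5]], Q = [[1]].
Insert 4: 4 bumps 5 from row 1; 5 starts row 2. P = [[4], [5]], Q = [[1], [2]].
Insert 3: 3 bumps 4 from row 1; 4 bumps 5 from row 2; 5 starts row 3. P = [[3], [4], [5]], Q = [[1], [2], [3]].
Insert 2: 2 bumps 3 from row 1; 3 bumps 4 from row 2; 4 bumps 5 from row 3; 5 starts row 4. P = [[2], [3], [4], [5]], Q = [[1], [2], [3], [4]].
Insert 1: 1 bumps 2 from row 1; 2 bumps 3 from row 2; 3 bumps 4 from row 3; 4 bumps 5 from row 4; 5 starts row 5. P = [[1], [2], [3], [4], [5]], Q = [[1], [2], [3], [4], [5]].

So P = [[1], [2], [3], [4], [5]], Q = [[1], [2], [3], [4], [5]].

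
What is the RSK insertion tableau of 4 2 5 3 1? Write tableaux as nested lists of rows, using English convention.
P = [[1, 3], [2, 5], [4]]

Insert 4: appended to row 1. P = [[4]].
Insert 2: 2 bumps 4 from row 1; 4 starts row 2. P = [[2], [4]].
Insert 5: appended to row 1. P = [[2, 5], [4]].
Insert 3: 3 bumps 5 from row 1; 5 appends to row 2. P = [[2, 3], [4, 5]].
Insert 1: 1 bumps 2 from row 1; 2 bumps 4 from row 2; 4 starts row 3. P = [[1, 3], [2, 5], [4]].

So P = [[1, 3], [2, 5], [4]].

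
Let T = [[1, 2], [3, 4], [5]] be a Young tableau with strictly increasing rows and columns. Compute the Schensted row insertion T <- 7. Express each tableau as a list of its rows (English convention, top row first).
7 is larger than every entry of row 1, so it is appended to row 1. The new tableau is [[1, 2, 7], [3, 4], [5]].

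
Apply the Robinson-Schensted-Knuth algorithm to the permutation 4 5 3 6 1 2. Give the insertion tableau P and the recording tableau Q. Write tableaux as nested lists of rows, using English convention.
P = [[1, 2, 6], [3, 5], [4]], Q = [[1, 2, 4], [3, 6], [5]]

Insert each entry of the permutation into P by Schensted row insertion, recording in Q the position of each new cell.

Insert 4: appended to row 1. P = [[4]].
Insert 5: appended to row 1. P = [[4, 5]].
Insert 3: 3 bumps 4 from row 1; 4 starts row 2. P = [[3, 5], [4]].
Insert 6: appended to row 1. P = [[3, 5, 6], [4]].
Insert 1: 1 bumps 3 from row 1; 3 bumps 4 from row 2; 4 starts row 3. P = [[1, 5, 6], [3], [4]].
Insert 2: 2 bumps 5 from row 1; 5 appends to row 2. P = [[1, 2, 6], [3, 5], [4]].

So P = [[1, 2, 6], [3, 5], [4]], Q = [[1, 2, 4], [3, 6], [5]].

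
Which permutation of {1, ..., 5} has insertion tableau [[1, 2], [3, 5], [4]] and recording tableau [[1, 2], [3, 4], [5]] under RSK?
Reverse the RSK construction: for i from n down to 1, find the cell of Q containing i, remove the entry at that cell from P, and reverse-bump it up through P; the value ejected from row 1 is w(i).

Step i=5: Q has 5 at row 3, column 1; remove 4 from row 3 of P and reverse-bump: 4 enters row 2 and ejects 3; 3 enters row 1 and ejects 2. So w(5) = 2. P is now [[1, 3], [4, 5]].
Step i=4: Q has 4 at row 2, column 2; remove 5 from row 2 of P and reverse-bump: 5 enters row 1 and ejects 3. So w(4) = 3. P is now [[1, 5], [4]].
Step i=3: Q has 3 at row 2, column 1; remove 4 from row 2 of P and reverse-bump: 4 enters row 1 and ejects 1. So w(3) = 1. P is now [[4, 5]].
Step i=2: Q has 2 at row 1, column 2; remove that cell from P, ejecting 5. So w(2) = 5. P is now [[4]].
Step i=1: Q has 1 at row 1, column 1; remove that cell from P, ejecting 4. So w(1) = 4. P is now [].

So w = 4 5 1 3 2.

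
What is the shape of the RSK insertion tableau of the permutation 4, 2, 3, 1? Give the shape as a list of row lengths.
[2, 1, 1]

Row-insert each entry into an empty tableau.

After inserting 4: P = [[4]].
After inserting 2: P = [[2], [4]].
After inserting 3: P = [[2, 3], [4]].
After inserting 1: P = [[1, 3], [2], [4]].

The final insertion tableau P = [[1, 3], [2], [4]] has shape [2, 1, 1].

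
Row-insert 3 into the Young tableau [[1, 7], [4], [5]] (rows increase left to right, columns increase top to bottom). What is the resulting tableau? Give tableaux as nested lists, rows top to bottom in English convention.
[[1, 3], [4, 7], [5]]

In row 1, 3 replaces 7 (the leftmost entry greater than 3); 7 is bumped to row 2. 7 is appended to row 2. The new tableau is [[1, 3], [4, 7], [5]].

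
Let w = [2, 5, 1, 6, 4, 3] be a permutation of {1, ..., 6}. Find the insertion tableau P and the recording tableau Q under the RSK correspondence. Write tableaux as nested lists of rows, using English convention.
Insert each entry of the permutation into P by Schensted row insertion, recording in Q the position of each new cell.

After inserting 2: P = [[2]].
After inserting 5: P = [[2, 5]].
After inserting 1: P = [[1, 5], [2]].
After inserting 6: P = [[1, 5, 6], [2]].
After inserting 4: P = [[1, 4, 6], [2, 5]].
After inserting 3: P = [[1, 3, 6], [2, 4], [5]].

So P = [[1, 3, 6], [2, 4], [5]], Q = [[1, 2, 4], [3, 5], [6]].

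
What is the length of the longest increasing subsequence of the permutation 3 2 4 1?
2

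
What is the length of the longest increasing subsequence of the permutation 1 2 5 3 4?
4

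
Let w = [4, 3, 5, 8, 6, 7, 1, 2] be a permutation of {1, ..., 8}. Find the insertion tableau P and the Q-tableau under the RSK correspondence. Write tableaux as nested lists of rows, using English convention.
Insert each entry of the permutation into P by Schensted row insertion, recording in Q the position of each new cell.

Insert 4: appended to row 1. P = [[4]].
Insert 3: 3 bumps 4 from row 1; 4 starts row 2. P = [[3], [4]].
Insert 5: appended to row 1. P = [[3, 5], [4]].
Insert 8: appended to row 1. P = [[3, 5, 8], [4]].
Insert 6: 6 bumps 8 from row 1; 8 appends to row 2. P = [[3, 5, 6], [4, 8]].
Insert 7: appended to row 1. P = [[3, 5, 6, 7], [4, 8]].
Insert 1: 1 bumps 3 from row 1; 3 bumps 4 from row 2; 4 starts row 3. P = [[1, 5, 6, 7], [3, 8], [4]].
Insert 2: 2 bumps 5 from row 1; 5 bumps 8 from row 2; 8 appends to row 3. P = [[1, 2, 6, 7], [3, 5], [4, 8]].

So P = [[1, 2, 6, 7], [3, 5], [4, 8]], Q = [[1, 3, 4, 6], [2, 5], [7, 8]].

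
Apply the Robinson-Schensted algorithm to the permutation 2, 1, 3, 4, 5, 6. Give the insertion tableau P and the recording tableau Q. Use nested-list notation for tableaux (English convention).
Insert each entry of the permutation into P by Schensted row insertion, recording in Q the position of each new cell.

Insert 2: appended to row 1. P = [[2]].
Insert 1: 1 bumps 2 from row 1; 2 starts row 2. P = [[1], [2]].
Insert 3: appended to row 1. P = [[1, 3], [2]].
Insert 4: appended to row 1. P = [[1, 3, 4], [2]].
Insert 5: appended to row 1. P = [[1, 3, 4, 5], [2]].
Insert 6: appended to row 1. P = [[1, 3, 4, 5, 6], [2]].

So P = [[1, 3, 4, 5, 6], [2]], Q = [[1, 3, 4, 5, 6], [2]].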